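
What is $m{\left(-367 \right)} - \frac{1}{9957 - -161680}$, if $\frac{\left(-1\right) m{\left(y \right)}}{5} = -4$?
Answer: $\frac{3432739}{171637} \approx 20.0$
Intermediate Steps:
$m{\left(y \right)} = 20$ ($m{\left(y \right)} = \left(-5\right) \left(-4\right) = 20$)
$m{\left(-367 \right)} - \frac{1}{9957 - -161680} = 20 - \frac{1}{9957 - -161680} = 20 - \frac{1}{9957 + 161680} = 20 - \frac{1}{171637} = \frac{3432739}{171637}$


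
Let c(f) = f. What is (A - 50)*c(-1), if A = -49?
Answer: 99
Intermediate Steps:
(A - 50)*c(-1) = (-49 - 50)*(-1) = -99*(-1) = 99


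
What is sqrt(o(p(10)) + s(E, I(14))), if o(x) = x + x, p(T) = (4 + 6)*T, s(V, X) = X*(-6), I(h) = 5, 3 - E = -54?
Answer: sqrt(170) ≈ 13.038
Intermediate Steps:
E = 57 (E = 3 - 1*(-54) = 3 + 54 = 57)
s(V, X) = -6*X
p(T) = 10*T
o(x) = 2*x
sqrt(o(p(10)) + s(E, I(14))) = sqrt(2*(10*10) - 6*5) = sqrt(2*100 - 30) = sqrt(200 - 30) = sqrt(170)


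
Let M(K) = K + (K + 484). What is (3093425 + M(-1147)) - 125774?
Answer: 2965841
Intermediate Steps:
M(K) = 484 + 2*K (M(K) = K + (484 + K) = 484 + 2*K)
(3093425 + M(-1147)) - 125774 = (3093425 + (484 + 2*(-1147))) - 125774 = (3093425 + (484 - 2294)) - 125774 = (3093425 - 1810) - 125774 = 3091615 - 125774 = 2965841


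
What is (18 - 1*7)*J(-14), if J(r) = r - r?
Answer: 0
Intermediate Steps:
J(r) = 0
(18 - 1*7)*J(-14) = (18 - 1*7)*0 = (18 - 7)*0 = 11*0 = 0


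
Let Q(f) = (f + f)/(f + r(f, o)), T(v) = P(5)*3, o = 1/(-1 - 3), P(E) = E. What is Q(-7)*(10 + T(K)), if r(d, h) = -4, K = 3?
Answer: 350/11 ≈ 31.818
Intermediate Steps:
o = -¼ (o = 1/(-4) = -¼ ≈ -0.25000)
T(v) = 15 (T(v) = 5*3 = 15)
Q(f) = 2*f/(-4 + f) (Q(f) = (f + f)/(f - 4) = (2*f)/(-4 + f) = 2*f/(-4 + f))
Q(-7)*(10 + T(K)) = (2*(-7)/(-4 - 7))*(10 + 15) = (2*(-7)/(-11))*25 = (2*(-7)*(-1/11))*25 = (14/11)*25 = 350/11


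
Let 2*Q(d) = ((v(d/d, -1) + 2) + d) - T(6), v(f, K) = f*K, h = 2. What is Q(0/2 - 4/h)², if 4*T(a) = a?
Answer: 25/16 ≈ 1.5625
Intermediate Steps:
T(a) = a/4
v(f, K) = K*f
Q(d) = -¼ + d/2 (Q(d) = (((-d/d + 2) + d) - 6/4)/2 = (((-1*1 + 2) + d) - 1*3/2)/2 = (((-1 + 2) + d) - 3/2)/2 = ((1 + d) - 3/2)/2 = (-½ + d)/2 = -¼ + d/2)
Q(0/2 - 4/h)² = (-¼ + (0/2 - 4/(2*1))/2)² = (-¼ + (0*(½) - 4/2)/2)² = (-¼ + (0 - 4*½)/2)² = (-¼ + (0 - 2)/2)² = (-¼ + (½)*(-2))² = (-¼ - 1)² = (-5/4)² = 25/16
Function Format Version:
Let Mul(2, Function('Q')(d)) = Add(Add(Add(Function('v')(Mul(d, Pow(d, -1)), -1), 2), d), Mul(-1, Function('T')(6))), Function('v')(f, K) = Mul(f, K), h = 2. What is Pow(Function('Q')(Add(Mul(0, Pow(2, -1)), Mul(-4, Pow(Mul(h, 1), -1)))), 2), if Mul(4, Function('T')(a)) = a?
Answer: Rational(25, 16) ≈ 1.5625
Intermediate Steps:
Function('T')(a) = Mul(Rational(1, 4), a)
Function('v')(f, K) = Mul(K, f)
Function('Q')(d) = Add(Rational(-1, 4), Mul(Rational(1, 2), d)) (Function('Q')(d) = Mul(Rational(1, 2), Add(Add(Add(Mul(-1, Mul(d, Pow(d, -1))), 2), d), Mul(-1, Mul(Rational(1, 4), 6)))) = Mul(Rational(1, 2), Add(Add(Add(Mul(-1, 1), 2), d), Mul(-1, Rational(3, 2)))) = Mul(Rational(1, 2), Add(Add(Add(-1, 2), d), Rational(-3, 2))) = Mul(Rational(1, 2), Add(Add(1, d), Rational(-3, 2))) = Mul(Rational(1, 2), Add(Rational(-1, 2), d)) = Add(Rational(-1, 4), Mul(Rational(1, 2), d)))
Pow(Function('Q')(Add(Mul(0, Pow(2, -1)), Mul(-4, Pow(Mul(h, 1), -1)))), 2) = Pow(Add(Rational(-1, 4), Mul(Rational(1, 2), Add(Mul(0, Pow(2, -1)), Mul(-4, Pow(Mul(2, 1), -1))))), 2) = Pow(Add(Rational(-1, 4), Mul(Rational(1, 2), Add(Mul(0, Rational(1, 2)), Mul(-4, Pow(2, -1))))), 2) = Pow(Add(Rational(-1, 4), Mul(Rational(1, 2), Add(0, Mul(-4, Rational(1, 2))))), 2) = Pow(Add(Rational(-1, 4), Mul(Rational(1, 2), Add(0, -2))), 2) = Pow(Add(Rational(-1, 4), Mul(Rational(1, 2), -2)), 2) = Pow(Add(Rational(-1, 4), -1), 2) = Pow(Rational(-5, 4), 2) = Rational(25, 16)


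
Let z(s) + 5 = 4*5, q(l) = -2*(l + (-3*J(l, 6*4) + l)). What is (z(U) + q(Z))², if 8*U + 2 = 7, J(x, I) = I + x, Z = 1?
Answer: 25921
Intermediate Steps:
U = 5/8 (U = -¼ + (⅛)*7 = -¼ + 7/8 = 5/8 ≈ 0.62500)
q(l) = 144 + 2*l (q(l) = -2*(l + (-3*(6*4 + l) + l)) = -2*(l + (-3*(24 + l) + l)) = -2*(l + ((-72 - 3*l) + l)) = -2*(l + (-72 - 2*l)) = -2*(-72 - l) = 144 + 2*l)
z(s) = 15 (z(s) = -5 + 4*5 = -5 + 20 = 15)
(z(U) + q(Z))² = (15 + (144 + 2*1))² = (15 + (144 + 2))² = (15 + 146)² = 161² = 25921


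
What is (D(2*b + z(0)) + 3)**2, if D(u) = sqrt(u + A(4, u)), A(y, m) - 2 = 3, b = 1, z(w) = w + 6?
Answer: (3 + sqrt(13))**2 ≈ 43.633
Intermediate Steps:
z(w) = 6 + w
A(y, m) = 5 (A(y, m) = 2 + 3 = 5)
D(u) = sqrt(5 + u) (D(u) = sqrt(u + 5) = sqrt(5 + u))
(D(2*b + z(0)) + 3)**2 = (sqrt(5 + (2*1 + (6 + 0))) + 3)**2 = (sqrt(5 + (2 + 6)) + 3)**2 = (sqrt(5 + 8) + 3)**2 = (sqrt(13) + 3)**2 = (3 + sqrt(13))**2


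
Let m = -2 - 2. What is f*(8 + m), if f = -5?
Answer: -20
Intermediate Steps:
m = -4
f*(8 + m) = -5*(8 - 4) = -5*4 = -20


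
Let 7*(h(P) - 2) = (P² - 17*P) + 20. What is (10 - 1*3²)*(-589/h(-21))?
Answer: -4123/832 ≈ -4.9555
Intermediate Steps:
h(P) = 34/7 - 17*P/7 + P²/7 (h(P) = 2 + ((P² - 17*P) + 20)/7 = 2 + (20 + P² - 17*P)/7 = 2 + (20/7 - 17*P/7 + P²/7) = 34/7 - 17*P/7 + P²/7)
(10 - 1*3²)*(-589/h(-21)) = (10 - 1*3²)*(-589/(34/7 - 17/7*(-21) + (⅐)*(-21)²)) = (10 - 1*9)*(-589/(34/7 + 51 + (⅐)*441)) = (10 - 9)*(-589/(34/7 + 51 + 63)) = 1*(-589/832/7) = 1*(-589*7/832) = 1*(-4123/832) = -4123/832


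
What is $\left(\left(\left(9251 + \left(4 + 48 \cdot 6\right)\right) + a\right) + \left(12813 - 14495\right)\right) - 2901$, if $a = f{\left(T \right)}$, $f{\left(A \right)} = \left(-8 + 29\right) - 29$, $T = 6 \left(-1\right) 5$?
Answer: $4952$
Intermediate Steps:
$T = -30$ ($T = \left(-6\right) 5 = -30$)
$f{\left(A \right)} = -8$ ($f{\left(A \right)} = 21 - 29 = -8$)
$a = -8$
$\left(\left(\left(9251 + \left(4 + 48 \cdot 6\right)\right) + a\right) + \left(12813 - 14495\right)\right) - 2901 = \left(\left(\left(9251 + \left(4 + 48 \cdot 6\right)\right) - 8\right) + \left(12813 - 14495\right)\right) - 2901 = \left(\left(\left(9251 + \left(4 + 288\right)\right) - 8\right) - 1682\right) - 2901 = \left(\left(\left(9251 + 292\right) - 8\right) - 1682\right) - 2901 = \left(\left(9543 - 8\right) - 1682\right) - 2901 = \left(9535 - 1682\right) - 2901 = 7853 - 2901 = 4952$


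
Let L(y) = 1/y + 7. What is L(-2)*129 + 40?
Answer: 1757/2 ≈ 878.50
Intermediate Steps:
L(y) = 7 + 1/y (L(y) = 1/y + 7 = 7 + 1/y)
L(-2)*129 + 40 = (7 + 1/(-2))*129 + 40 = (7 - 1/2)*129 + 40 = (13/2)*129 + 40 = 1677/2 + 40 = 1757/2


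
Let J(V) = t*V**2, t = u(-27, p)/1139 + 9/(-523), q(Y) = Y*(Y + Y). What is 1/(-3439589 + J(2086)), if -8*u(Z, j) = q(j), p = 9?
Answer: -595697/2139643556116 ≈ -2.7841e-7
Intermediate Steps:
q(Y) = 2*Y**2 (q(Y) = Y*(2*Y) = 2*Y**2)
u(Z, j) = -j**2/4
t = -83367/2382788 (t = -1/4*9**2/1139 + 9/(-523) = -1/4*81*(1/1139) + 9*(-1/523) = -81/4*1/1139 - 9/523 = -81/4556 - 9/523 = -83367/2382788 ≈ -0.034987)
J(V) = -83367*V**2/2382788
1/(-3439589 + J(2086)) = 1/(-3439589 - 83367/2382788*2086**2) = 1/(-3439589 - 83367/2382788*4351396) = 1/(-3439589 - 90690707583/595697) = 1/(-2139643556116/595697) = -595697/2139643556116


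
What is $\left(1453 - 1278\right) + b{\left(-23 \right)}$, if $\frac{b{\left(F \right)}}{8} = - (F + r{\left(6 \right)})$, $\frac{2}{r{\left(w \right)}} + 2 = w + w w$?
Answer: $\frac{1793}{5} \approx 358.6$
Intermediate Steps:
$r{\left(w \right)} = \frac{2}{-2 + w + w^{2}}$ ($r{\left(w \right)} = \frac{2}{-2 + \left(w + w w\right)} = \frac{2}{-2 + \left(w + w^{2}\right)} = \frac{2}{-2 + w + w^{2}}$)
$b{\left(F \right)} = - \frac{2}{5} - 8 F$ ($b{\left(F \right)} = 8 \left(- (F + \frac{2}{-2 + 6 + 6^{2}})\right) = 8 \left(- (F + \frac{2}{-2 + 6 + 36})\right) = 8 \left(- (F + \frac{2}{40})\right) = 8 \left(- (F + 2 \cdot \frac{1}{40})\right) = 8 \left(- (F + \frac{1}{20})\right) = 8 \left(- (\frac{1}{20} + F)\right) = 8 \left(- \frac{1}{20} - F\right) = - \frac{2}{5} - 8 F$)
$\left(1453 - 1278\right) + b{\left(-23 \right)} = \left(1453 - 1278\right) - - \frac{918}{5} = 175 + \left(- \frac{2}{5} + 184\right) = 175 + \frac{918}{5} = \frac{1793}{5}$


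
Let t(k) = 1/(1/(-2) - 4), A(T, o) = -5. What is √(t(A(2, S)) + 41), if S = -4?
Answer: √367/3 ≈ 6.3857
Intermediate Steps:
t(k) = -2/9 (t(k) = 1/(-½ - 4) = 1/(-9/2) = -2/9)
√(t(A(2, S)) + 41) = √(-2/9 + 41) = √(367/9) = √367/3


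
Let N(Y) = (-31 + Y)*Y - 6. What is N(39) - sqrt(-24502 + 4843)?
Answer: 306 - I*sqrt(19659) ≈ 306.0 - 140.21*I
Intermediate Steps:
N(Y) = -6 + Y*(-31 + Y) (N(Y) = Y*(-31 + Y) - 6 = -6 + Y*(-31 + Y))
N(39) - sqrt(-24502 + 4843) = (-6 + 39**2 - 31*39) - sqrt(-24502 + 4843) = (-6 + 1521 - 1209) - sqrt(-19659) = 306 - I*sqrt(19659)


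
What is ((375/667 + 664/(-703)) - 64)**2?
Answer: 911371313411329/219868147801 ≈ 4145.1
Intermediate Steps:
((375/667 + 664/(-703)) - 64)**2 = ((375*(1/667) + 664*(-1/703)) - 64)**2 = ((375/667 - 664/703) - 64)**2 = (-179263/468901 - 64)**2 = (-30188927/468901)**2 = 911371313411329/219868147801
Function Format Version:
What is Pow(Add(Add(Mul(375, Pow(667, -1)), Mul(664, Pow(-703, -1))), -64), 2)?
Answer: Rational(911371313411329, 219868147801) ≈ 4145.1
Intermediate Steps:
Pow(Add(Add(Mul(375, Pow(667, -1)), Mul(664, Pow(-703, -1))), -64), 2) = Pow(Add(Add(Mul(375, Rational(1, 667)), Mul(664, Rational(-1, 703))), -64), 2) = Pow(Add(Add(Rational(375, 667), Rational(-664, 703)), -64), 2) = Pow(Add(Rational(-179263, 468901), -64), 2) = Pow(Rational(-30188927, 468901), 2) = Rational(911371313411329, 219868147801)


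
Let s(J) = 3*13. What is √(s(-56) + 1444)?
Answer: √1483 ≈ 38.510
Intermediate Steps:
s(J) = 39
√(s(-56) + 1444) = √(39 + 1444) = √1483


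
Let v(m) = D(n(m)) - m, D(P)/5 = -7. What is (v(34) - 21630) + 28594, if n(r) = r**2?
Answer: 6895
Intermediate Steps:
D(P) = -35 (D(P) = 5*(-7) = -35)
v(m) = -35 - m
(v(34) - 21630) + 28594 = ((-35 - 1*34) - 21630) + 28594 = ((-35 - 34) - 21630) + 28594 = (-69 - 21630) + 28594 = -21699 + 28594 = 6895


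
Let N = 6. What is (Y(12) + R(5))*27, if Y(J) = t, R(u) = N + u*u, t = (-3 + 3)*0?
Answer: 837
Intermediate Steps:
t = 0 (t = 0*0 = 0)
R(u) = 6 + u² (R(u) = 6 + u*u = 6 + u²)
Y(J) = 0
(Y(12) + R(5))*27 = (0 + (6 + 5²))*27 = (0 + (6 + 25))*27 = (0 + 31)*27 = 31*27 = 837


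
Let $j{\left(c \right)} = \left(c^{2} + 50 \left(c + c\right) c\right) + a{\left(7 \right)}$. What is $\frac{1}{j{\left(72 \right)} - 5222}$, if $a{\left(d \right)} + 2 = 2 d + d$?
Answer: $\frac{1}{518381} \approx 1.9291 \cdot 10^{-6}$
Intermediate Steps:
$a{\left(d \right)} = -2 + 3 d$ ($a{\left(d \right)} = -2 + \left(2 d + d\right) = -2 + 3 d$)
$j{\left(c \right)} = 19 + 101 c^{2}$ ($j{\left(c \right)} = \left(c^{2} + 50 \left(c + c\right) c\right) + \left(-2 + 3 \cdot 7\right) = \left(c^{2} + 50 \cdot 2 c c\right) + \left(-2 + 21\right) = \left(c^{2} + 100 c c\right) + 19 = \left(c^{2} + 100 c^{2}\right) + 19 = 101 c^{2} + 19 = 19 + 101 c^{2}$)
$\frac{1}{j{\left(72 \right)} - 5222} = \frac{1}{\left(19 + 101 \cdot 72^{2}\right) - 5222} = \frac{1}{\left(19 + 101 \cdot 5184\right) - 5222} = \frac{1}{\left(19 + 523584\right) - 5222} = \frac{1}{523603 - 5222} = \frac{1}{518381}$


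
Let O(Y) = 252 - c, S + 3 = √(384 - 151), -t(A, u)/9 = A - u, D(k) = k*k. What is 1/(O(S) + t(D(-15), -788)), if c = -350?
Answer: -1/8515 ≈ -0.00011744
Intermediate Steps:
D(k) = k²
t(A, u) = -9*A + 9*u (t(A, u) = -9*(A - u) = -9*A + 9*u)
S = -3 + √233 (S = -3 + √(384 - 151) = -3 + √233 ≈ 12.264)
O(Y) = 602 (O(Y) = 252 - 1*(-350) = 252 + 350 = 602)
1/(O(S) + t(D(-15), -788)) = 1/(602 + (-9*(-15)² + 9*(-788))) = 1/(602 + (-9*225 - 7092)) = 1/(602 + (-2025 - 7092)) = 1/(602 - 9117) = 1/(-8515) = -1/8515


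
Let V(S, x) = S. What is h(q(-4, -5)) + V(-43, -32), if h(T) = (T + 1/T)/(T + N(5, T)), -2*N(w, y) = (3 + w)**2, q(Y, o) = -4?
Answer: -6175/144 ≈ -42.882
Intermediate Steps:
N(w, y) = -(3 + w)**2/2
h(T) = (T + 1/T)/(-32 + T) (h(T) = (T + 1/T)/(T - (3 + 5)**2/2) = (T + 1/T)/(T - 1/2*8**2) = (T + 1/T)/(T - 1/2*64) = (T + 1/T)/(T - 32) = (T + 1/T)/(-32 + T))
h(q(-4, -5)) + V(-43, -32) = (1 + (-4)**2)/((-4)*(-32 - 4)) - 43 = -1/4*(1 + 16)/(-36) - 43 = -1/4*(-1/36)*17 - 43 = 17/144 - 43 = -6175/144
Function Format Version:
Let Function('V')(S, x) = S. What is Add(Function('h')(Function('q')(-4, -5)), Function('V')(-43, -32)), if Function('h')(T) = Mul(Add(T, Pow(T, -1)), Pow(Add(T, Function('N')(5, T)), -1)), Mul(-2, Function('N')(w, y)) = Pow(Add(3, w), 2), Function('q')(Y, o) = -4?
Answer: Rational(-6175, 144) ≈ -42.882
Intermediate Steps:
Function('N')(w, y) = Mul(Rational(-1, 2), Pow(Add(3, w), 2))
Function('h')(T) = Mul(Pow(Add(-32, T), -1), Add(T, Pow(T, -1))) (Function('h')(T) = Mul(Add(T, Pow(T, -1)), Pow(Add(T, Mul(Rational(-1, 2), Pow(Add(3, 5), 2))), -1)) = Mul(Add(T, Pow(T, -1)), Pow(Add(T, Mul(Rational(-1, 2), Pow(8, 2))), -1)) = Mul(Add(T, Pow(T, -1)), Pow(Add(T, Mul(Rational(-1, 2), 64)), -1)) = Mul(Add(T, Pow(T, -1)), Pow(Add(T, -32), -1)) = Mul(Add(T, Pow(T, -1)), Pow(Add(-32, T), -1)) = Mul(Pow(Add(-32, T), -1), Add(T, Pow(T, -1))))
Add(Function('h')(Function('q')(-4, -5)), Function('V')(-43, -32)) = Add(Mul(Pow(-4, -1), Pow(Add(-32, -4), -1), Add(1, Pow(-4, 2))), -43) = Add(Mul(Rational(-1, 4), Pow(-36, -1), Add(1, 16)), -43) = Add(Mul(Rational(-1, 4), Rational(-1, 36), 17), -43) = Add(Rational(17, 144), -43) = Rational(-6175, 144)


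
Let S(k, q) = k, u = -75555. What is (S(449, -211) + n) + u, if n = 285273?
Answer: 210167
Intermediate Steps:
(S(449, -211) + n) + u = (449 + 285273) - 75555 = 285722 - 75555 = 210167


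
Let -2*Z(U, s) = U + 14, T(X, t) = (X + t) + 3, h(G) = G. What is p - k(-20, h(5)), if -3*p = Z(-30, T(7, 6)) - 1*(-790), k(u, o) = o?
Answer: -271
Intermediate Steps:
T(X, t) = 3 + X + t
Z(U, s) = -7 - U/2 (Z(U, s) = -(U + 14)/2 = -(14 + U)/2 = -7 - U/2)
p = -266 (p = -((-7 - ½*(-30)) - 1*(-790))/3 = -((-7 + 15) + 790)/3 = -(8 + 790)/3 = -⅓*798 = -266)
p - k(-20, h(5)) = -266 - 1*5 = -266 - 5 = -271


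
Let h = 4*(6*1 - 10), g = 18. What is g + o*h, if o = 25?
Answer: -382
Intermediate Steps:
h = -16 (h = 4*(6 - 10) = 4*(-4) = -16)
g + o*h = 18 + 25*(-16) = 18 - 400 = -382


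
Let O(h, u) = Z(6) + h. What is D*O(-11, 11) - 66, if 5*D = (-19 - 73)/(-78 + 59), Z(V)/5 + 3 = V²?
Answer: 7898/95 ≈ 83.137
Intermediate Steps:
Z(V) = -15 + 5*V²
D = 92/95 (D = ((-19 - 73)/(-78 + 59))/5 = (-92/(-19))/5 = (-92*(-1/19))/5 = (⅕)*(92/19) = 92/95 ≈ 0.96842)
O(h, u) = 165 + h (O(h, u) = (-15 + 5*6²) + h = (-15 + 5*36) + h = (-15 + 180) + h = 165 + h)
D*O(-11, 11) - 66 = 92*(165 - 11)/95 - 66 = (92/95)*154 - 66 = 14168/95 - 66 = 7898/95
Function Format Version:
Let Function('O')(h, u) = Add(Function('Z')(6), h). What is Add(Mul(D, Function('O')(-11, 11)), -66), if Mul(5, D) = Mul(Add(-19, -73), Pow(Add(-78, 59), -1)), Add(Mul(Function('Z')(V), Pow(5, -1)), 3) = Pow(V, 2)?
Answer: Rational(7898, 95) ≈ 83.137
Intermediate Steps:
Function('Z')(V) = Add(-15, Mul(5, Pow(V, 2)))
D = Rational(92, 95) (D = Mul(Rational(1, 5), Mul(Add(-19, -73), Pow(Add(-78, 59), -1))) = Mul(Rational(1, 5), Mul(-92, Pow(-19, -1))) = Mul(Rational(1, 5), Mul(-92, Rational(-1, 19))) = Mul(Rational(1, 5), Rational(92, 19)) = Rational(92, 95) ≈ 0.96842)
Function('O')(h, u) = Add(165, h) (Function('O')(h, u) = Add(Add(-15, Mul(5, Pow(6, 2))), h) = Add(Add(-15, Mul(5, 36)), h) = Add(Add(-15, 180), h) = Add(165, h))
Add(Mul(D, Function('O')(-11, 11)), -66) = Add(Mul(Rational(92, 95), Add(165, -11)), -66) = Add(Mul(Rational(92, 95), 154), -66) = Add(Rational(14168, 95), -66) = Rational(7898, 95)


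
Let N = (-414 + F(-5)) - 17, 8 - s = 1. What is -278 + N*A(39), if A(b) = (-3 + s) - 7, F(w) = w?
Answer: 1030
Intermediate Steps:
s = 7 (s = 8 - 1*1 = 8 - 1 = 7)
A(b) = -3 (A(b) = (-3 + 7) - 7 = 4 - 7 = -3)
N = -436 (N = (-414 - 5) - 17 = -419 - 17 = -436)
-278 + N*A(39) = -278 - 436*(-3) = -278 + 1308 = 1030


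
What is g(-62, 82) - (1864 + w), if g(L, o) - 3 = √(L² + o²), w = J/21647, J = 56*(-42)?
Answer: -40282715/21647 + 2*√2642 ≈ -1758.1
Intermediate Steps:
J = -2352
w = -2352/21647 ≈ -0.10865
g(L, o) = 3 + √(L² + o²)
g(-62, 82) - (1864 + w) = (3 + √((-62)² + 82²)) - (1864 - 2352/21647) = (3 + √(3844 + 6724)) - 1*40347656/21647 = (3 + √10568) - 40347656/21647 = (3 + 2*√2642) - 40347656/21647 = -40282715/21647 + 2*√2642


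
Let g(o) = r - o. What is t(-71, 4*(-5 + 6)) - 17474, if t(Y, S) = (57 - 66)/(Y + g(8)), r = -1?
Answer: -1397911/80 ≈ -17474.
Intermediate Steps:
g(o) = -1 - o
t(Y, S) = -9/(-9 + Y) (t(Y, S) = (57 - 66)/(Y + (-1 - 1*8)) = -9/(Y + (-1 - 8)) = -9/(Y - 9) = -9/(-9 + Y))
t(-71, 4*(-5 + 6)) - 17474 = -9/(-9 - 71) - 17474 = -9/(-80) - 17474 = -9*(-1/80) - 17474 = 9/80 - 17474 = -1397911/80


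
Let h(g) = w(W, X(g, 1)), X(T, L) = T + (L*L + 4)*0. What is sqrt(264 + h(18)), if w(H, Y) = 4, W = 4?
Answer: 2*sqrt(67) ≈ 16.371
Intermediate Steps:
X(T, L) = T (X(T, L) = T + (L**2 + 4)*0 = T + (4 + L**2)*0 = T + 0 = T)
h(g) = 4
sqrt(264 + h(18)) = sqrt(264 + 4) = sqrt(268) = 2*sqrt(67)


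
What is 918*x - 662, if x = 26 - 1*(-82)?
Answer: 98482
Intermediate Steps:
x = 108 (x = 26 + 82 = 108)
918*x - 662 = 918*108 - 662 = 99144 - 662 = 98482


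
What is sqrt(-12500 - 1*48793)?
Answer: I*sqrt(61293) ≈ 247.57*I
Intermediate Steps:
sqrt(-12500 - 1*48793) = sqrt(-12500 - 48793) = sqrt(-61293) = I*sqrt(61293)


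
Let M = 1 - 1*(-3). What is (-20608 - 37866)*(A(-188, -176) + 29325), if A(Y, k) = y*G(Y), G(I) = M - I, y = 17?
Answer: -1905609186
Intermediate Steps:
M = 4 (M = 1 + 3 = 4)
G(I) = 4 - I
A(Y, k) = 68 - 17*Y (A(Y, k) = 17*(4 - Y) = 68 - 17*Y)
(-20608 - 37866)*(A(-188, -176) + 29325) = (-20608 - 37866)*((68 - 17*(-188)) + 29325) = -58474*((68 + 3196) + 29325) = -58474*(3264 + 29325) = -58474*32589 = -1905609186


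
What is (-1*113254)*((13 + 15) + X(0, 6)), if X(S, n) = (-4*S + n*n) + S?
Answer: -7248256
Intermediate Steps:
X(S, n) = n² - 3*S (X(S, n) = (-4*S + n²) + S = (n² - 4*S) + S = n² - 3*S)
(-1*113254)*((13 + 15) + X(0, 6)) = (-1*113254)*((13 + 15) + (6² - 3*0)) = -113254*(28 + (36 + 0)) = -113254*(28 + 36) = -113254*64 = -7248256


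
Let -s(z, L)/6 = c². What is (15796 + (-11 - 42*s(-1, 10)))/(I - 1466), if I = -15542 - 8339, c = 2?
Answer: -2399/3621 ≈ -0.66252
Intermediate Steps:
s(z, L) = -24 (s(z, L) = -6*2² = -6*4 = -24)
I = -23881
(15796 + (-11 - 42*s(-1, 10)))/(I - 1466) = (15796 + (-11 - 42*(-24)))/(-23881 - 1466) = (15796 + (-11 + 1008))/(-25347) = (15796 + 997)*(-1/25347) = 16793*(-1/25347) = -2399/3621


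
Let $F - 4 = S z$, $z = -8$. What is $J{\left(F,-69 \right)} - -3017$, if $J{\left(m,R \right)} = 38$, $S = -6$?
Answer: $3055$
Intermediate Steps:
$F = 52$ ($F = 4 - -48 = 4 + 48 = 52$)
$J{\left(F,-69 \right)} - -3017 = 38 - -3017 = 38 + 3017 = 3055$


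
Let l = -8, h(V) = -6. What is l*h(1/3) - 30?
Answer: 18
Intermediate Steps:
l*h(1/3) - 30 = -8*(-6) - 30 = 48 - 30 = 18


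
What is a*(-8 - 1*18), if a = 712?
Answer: -18512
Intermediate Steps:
a*(-8 - 1*18) = 712*(-8 - 1*18) = 712*(-8 - 18) = 712*(-26) = -18512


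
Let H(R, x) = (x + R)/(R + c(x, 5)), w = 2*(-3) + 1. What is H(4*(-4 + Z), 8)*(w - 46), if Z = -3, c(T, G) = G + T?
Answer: -68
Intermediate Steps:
w = -5 (w = -6 + 1 = -5)
H(R, x) = (R + x)/(5 + R + x) (H(R, x) = (x + R)/(R + (5 + x)) = (R + x)/(5 + R + x))
H(4*(-4 + Z), 8)*(w - 46) = ((4*(-4 - 3) + 8)/(5 + 4*(-4 - 3) + 8))*(-5 - 46) = ((4*(-7) + 8)/(5 + 4*(-7) + 8))*(-51) = ((-28 + 8)/(5 - 28 + 8))*(-51) = (-20/(-15))*(-51) = -1/15*(-20)*(-51) = (4/3)*(-51) = -68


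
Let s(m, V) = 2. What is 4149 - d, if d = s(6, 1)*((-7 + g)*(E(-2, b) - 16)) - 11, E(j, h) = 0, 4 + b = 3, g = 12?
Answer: 4320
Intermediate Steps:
b = -1 (b = -4 + 3 = -1)
d = -171 (d = 2*((-7 + 12)*(0 - 16)) - 11 = 2*(5*(-16)) - 11 = 2*(-80) - 11 = -160 - 11 = -171)
4149 - d = 4149 - 1*(-171) = 4149 + 171 = 4320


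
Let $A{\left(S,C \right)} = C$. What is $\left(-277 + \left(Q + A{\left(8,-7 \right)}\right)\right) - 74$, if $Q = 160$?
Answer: $-198$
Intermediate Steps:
$\left(-277 + \left(Q + A{\left(8,-7 \right)}\right)\right) - 74 = \left(-277 + \left(160 - 7\right)\right) - 74 = \left(-277 + 153\right) - 74 = -124 - 74 = -198$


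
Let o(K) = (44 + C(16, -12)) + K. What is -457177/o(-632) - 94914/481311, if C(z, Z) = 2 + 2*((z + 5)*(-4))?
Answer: 24441417099/40323166 ≈ 606.14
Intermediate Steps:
C(z, Z) = -38 - 8*z (C(z, Z) = 2 + 2*((5 + z)*(-4)) = 2 + 2*(-20 - 4*z) = 2 + (-40 - 8*z) = -38 - 8*z)
o(K) = -122 + K (o(K) = (44 + (-38 - 8*16)) + K = (44 + (-38 - 128)) + K = (44 - 166) + K = -122 + K)
-457177/o(-632) - 94914/481311 = -457177/(-122 - 632) - 94914/481311 = -457177/(-754) - 94914*1/481311 = -457177*(-1/754) - 10546/53479 = 457177/754 - 10546/53479 = 24441417099/40323166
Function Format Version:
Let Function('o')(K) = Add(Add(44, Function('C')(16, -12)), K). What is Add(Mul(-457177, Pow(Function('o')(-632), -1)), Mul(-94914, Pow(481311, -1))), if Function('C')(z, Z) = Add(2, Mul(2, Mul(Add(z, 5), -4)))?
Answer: Rational(24441417099, 40323166) ≈ 606.14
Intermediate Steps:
Function('C')(z, Z) = Add(-38, Mul(-8, z)) (Function('C')(z, Z) = Add(2, Mul(2, Mul(Add(5, z), -4))) = Add(2, Mul(2, Add(-20, Mul(-4, z)))) = Add(2, Add(-40, Mul(-8, z))) = Add(-38, Mul(-8, z)))
Function('o')(K) = Add(-122, K) (Function('o')(K) = Add(Add(44, Add(-38, Mul(-8, 16))), K) = Add(Add(44, Add(-38, -128)), K) = Add(Add(44, -166), K) = Add(-122, K))
Add(Mul(-457177, Pow(Function('o')(-632), -1)), Mul(-94914, Pow(481311, -1))) = Add(Mul(-457177, Pow(Add(-122, -632), -1)), Mul(-94914, Pow(481311, -1))) = Add(Mul(-457177, Pow(-754, -1)), Mul(-94914, Rational(1, 481311))) = Add(Mul(-457177, Rational(-1, 754)), Rational(-10546, 53479)) = Add(Rational(457177, 754), Rational(-10546, 53479)) = Rational(24441417099, 40323166)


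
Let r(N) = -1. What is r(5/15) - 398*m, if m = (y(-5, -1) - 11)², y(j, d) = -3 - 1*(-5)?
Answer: -32239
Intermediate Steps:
y(j, d) = 2 (y(j, d) = -3 + 5 = 2)
m = 81 (m = (2 - 11)² = (-9)² = 81)
r(5/15) - 398*m = -1 - 398*81 = -1 - 32238 = -32239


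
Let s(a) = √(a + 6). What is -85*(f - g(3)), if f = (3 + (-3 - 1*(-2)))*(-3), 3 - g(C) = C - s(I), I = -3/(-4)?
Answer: 510 + 255*√3/2 ≈ 730.84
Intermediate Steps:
I = ¾ (I = -3*(-¼) = ¾ ≈ 0.75000)
s(a) = √(6 + a)
g(C) = 3 - C + 3*√3/2 (g(C) = 3 - (C - √(6 + ¾)) = 3 - (C - √(27/4)) = 3 - (C - 3*√3/2) = 3 + (-C + 3*√3/2) = 3 - C + 3*√3/2)
f = -6 (f = (3 + (-3 + 2))*(-3) = (3 - 1)*(-3) = 2*(-3) = -6)
-85*(f - g(3)) = -85*(-6 - (3 - 1*3 + 3*√3/2)) = -85*(-6 - (3 - 3 + 3*√3/2)) = -85*(-6 - 3*√3/2) = 510 + 255*√3/2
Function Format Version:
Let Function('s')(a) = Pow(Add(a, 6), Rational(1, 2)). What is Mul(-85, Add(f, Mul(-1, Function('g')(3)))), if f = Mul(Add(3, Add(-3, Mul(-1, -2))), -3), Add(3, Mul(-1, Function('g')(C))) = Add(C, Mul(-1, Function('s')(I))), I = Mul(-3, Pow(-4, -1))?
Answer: Add(510, Mul(Rational(255, 2), Pow(3, Rational(1, 2)))) ≈ 730.84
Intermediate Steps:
I = Rational(3, 4) (I = Mul(-3, Rational(-1, 4)) = Rational(3, 4) ≈ 0.75000)
Function('s')(a) = Pow(Add(6, a), Rational(1, 2))
Function('g')(C) = Add(3, Mul(-1, C), Mul(Rational(3, 2), Pow(3, Rational(1, 2)))) (Function('g')(C) = Add(3, Mul(-1, Add(C, Mul(-1, Pow(Add(6, Rational(3, 4)), Rational(1, 2)))))) = Add(3, Mul(-1, Add(C, Mul(-1, Pow(Rational(27, 4), Rational(1, 2)))))) = Add(3, Mul(-1, Add(C, Mul(-1, Mul(Rational(3, 2), Pow(3, Rational(1, 2))))))) = Add(3, Mul(-1, Add(C, Mul(Rational(-3, 2), Pow(3, Rational(1, 2)))))) = Add(3, Add(Mul(-1, C), Mul(Rational(3, 2), Pow(3, Rational(1, 2))))) = Add(3, Mul(-1, C), Mul(Rational(3, 2), Pow(3, Rational(1, 2)))))
f = -6 (f = Mul(Add(3, Add(-3, 2)), -3) = Mul(Add(3, -1), -3) = Mul(2, -3) = -6)
Mul(-85, Add(f, Mul(-1, Function('g')(3)))) = Mul(-85, Add(-6, Mul(-1, Add(3, Mul(-1, 3), Mul(Rational(3, 2), Pow(3, Rational(1, 2))))))) = Mul(-85, Add(-6, Mul(-1, Add(3, -3, Mul(Rational(3, 2), Pow(3, Rational(1, 2))))))) = Mul(-85, Add(-6, Mul(-1, Mul(Rational(3, 2), Pow(3, Rational(1, 2)))))) = Mul(-85, Add(-6, Mul(Rational(-3, 2), Pow(3, Rational(1, 2))))) = Add(510, Mul(Rational(255, 2), Pow(3, Rational(1, 2))))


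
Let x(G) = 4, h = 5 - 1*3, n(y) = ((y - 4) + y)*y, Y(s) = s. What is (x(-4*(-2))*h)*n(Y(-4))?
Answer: 384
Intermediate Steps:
n(y) = y*(-4 + 2*y) (n(y) = ((-4 + y) + y)*y = (-4 + 2*y)*y = y*(-4 + 2*y))
h = 2 (h = 5 - 3 = 2)
(x(-4*(-2))*h)*n(Y(-4)) = (4*2)*(2*(-4)*(-2 - 4)) = 8*(2*(-4)*(-6)) = 8*48 = 384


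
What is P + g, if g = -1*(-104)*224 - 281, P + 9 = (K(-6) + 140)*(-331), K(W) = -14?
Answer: -18700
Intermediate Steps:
P = -41715 (P = -9 + (-14 + 140)*(-331) = -9 + 126*(-331) = -9 - 41706 = -41715)
g = 23015 (g = 104*224 - 281 = 23296 - 281 = 23015)
P + g = -41715 + 23015 = -18700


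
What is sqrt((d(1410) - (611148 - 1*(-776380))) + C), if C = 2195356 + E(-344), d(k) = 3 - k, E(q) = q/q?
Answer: sqrt(806422) ≈ 898.01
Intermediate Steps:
E(q) = 1
C = 2195357 (C = 2195356 + 1 = 2195357)
sqrt((d(1410) - (611148 - 1*(-776380))) + C) = sqrt(((3 - 1*1410) - (611148 - 1*(-776380))) + 2195357) = sqrt(((3 - 1410) - (611148 + 776380)) + 2195357) = sqrt((-1407 - 1*1387528) + 2195357) = sqrt((-1407 - 1387528) + 2195357) = sqrt(-1388935 + 2195357) = sqrt(806422)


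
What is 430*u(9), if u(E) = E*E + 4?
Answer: 36550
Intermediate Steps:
u(E) = 4 + E² (u(E) = E² + 4 = 4 + E²)
430*u(9) = 430*(4 + 9²) = 430*(4 + 81) = 430*85 = 36550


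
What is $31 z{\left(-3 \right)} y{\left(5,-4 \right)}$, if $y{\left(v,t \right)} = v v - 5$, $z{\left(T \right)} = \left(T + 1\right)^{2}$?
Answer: $2480$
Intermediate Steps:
$z{\left(T \right)} = \left(1 + T\right)^{2}$
$y{\left(v,t \right)} = -5 + v^{2}$ ($y{\left(v,t \right)} = v^{2} - 5 = -5 + v^{2}$)
$31 z{\left(-3 \right)} y{\left(5,-4 \right)} = 31 \left(1 - 3\right)^{2} \left(-5 + 5^{2}\right) = 31 \left(-2\right)^{2} \left(-5 + 25\right) = 31 \cdot 4 \cdot 20 = 124 \cdot 20 = 2480$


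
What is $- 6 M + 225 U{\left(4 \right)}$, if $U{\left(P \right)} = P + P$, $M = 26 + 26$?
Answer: $1488$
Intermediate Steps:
$M = 52$
$U{\left(P \right)} = 2 P$
$- 6 M + 225 U{\left(4 \right)} = \left(-6\right) 52 + 225 \cdot 2 \cdot 4 = -312 + 225 \cdot 8 = -312 + 1800 = 1488$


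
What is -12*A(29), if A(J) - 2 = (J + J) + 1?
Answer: -732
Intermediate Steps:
A(J) = 3 + 2*J (A(J) = 2 + ((J + J) + 1) = 2 + (2*J + 1) = 2 + (1 + 2*J) = 3 + 2*J)
-12*A(29) = -12*(3 + 2*29) = -12*(3 + 58) = -12*61 = -732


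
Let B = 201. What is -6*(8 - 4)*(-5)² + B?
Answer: -399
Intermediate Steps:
-6*(8 - 4)*(-5)² + B = -6*(8 - 4)*(-5)² + 201 = -6*4*25 + 201 = -24*25 + 201 = -600 + 201 = -399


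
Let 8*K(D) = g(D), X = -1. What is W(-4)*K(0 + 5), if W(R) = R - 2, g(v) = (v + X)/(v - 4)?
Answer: -3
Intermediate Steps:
g(v) = (-1 + v)/(-4 + v) (g(v) = (v - 1)/(v - 4) = (-1 + v)/(-4 + v))
K(D) = (-1 + D)/(8*(-4 + D)) (K(D) = ((-1 + D)/(-4 + D))/8 = (-1 + D)/(8*(-4 + D)))
W(R) = -2 + R
W(-4)*K(0 + 5) = (-2 - 4)*((-1 + (0 + 5))/(8*(-4 + (0 + 5)))) = -3*(-1 + 5)/(4*(-4 + 5)) = -3*4/(4*1) = -3*4/4 = -6*1/2 = -3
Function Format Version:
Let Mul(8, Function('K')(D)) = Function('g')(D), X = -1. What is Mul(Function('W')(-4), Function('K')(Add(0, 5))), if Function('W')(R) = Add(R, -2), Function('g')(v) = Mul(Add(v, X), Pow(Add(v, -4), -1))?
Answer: -3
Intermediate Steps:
Function('g')(v) = Mul(Pow(Add(-4, v), -1), Add(-1, v)) (Function('g')(v) = Mul(Add(v, -1), Pow(Add(v, -4), -1)) = Mul(Add(-1, v), Pow(Add(-4, v), -1)) = Mul(Pow(Add(-4, v), -1), Add(-1, v)))
Function('K')(D) = Mul(Rational(1, 8), Pow(Add(-4, D), -1), Add(-1, D)) (Function('K')(D) = Mul(Rational(1, 8), Mul(Pow(Add(-4, D), -1), Add(-1, D))) = Mul(Rational(1, 8), Pow(Add(-4, D), -1), Add(-1, D)))
Function('W')(R) = Add(-2, R)
Mul(Function('W')(-4), Function('K')(Add(0, 5))) = Mul(Add(-2, -4), Mul(Rational(1, 8), Pow(Add(-4, Add(0, 5)), -1), Add(-1, Add(0, 5)))) = Mul(-6, Mul(Rational(1, 8), Pow(Add(-4, 5), -1), Add(-1, 5))) = Mul(-6, Mul(Rational(1, 8), Pow(1, -1), 4)) = Mul(-6, Mul(Rational(1, 8), 1, 4)) = Mul(-6, Rational(1, 2)) = -3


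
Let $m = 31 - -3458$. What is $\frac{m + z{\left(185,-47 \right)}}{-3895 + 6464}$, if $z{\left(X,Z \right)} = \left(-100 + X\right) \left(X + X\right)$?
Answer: $\frac{34939}{2569} \approx 13.6$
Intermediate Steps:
$z{\left(X,Z \right)} = 2 X \left(-100 + X\right)$ ($z{\left(X,Z \right)} = \left(-100 + X\right) 2 X = 2 X \left(-100 + X\right)$)
$m = 3489$ ($m = 31 + 3458 = 3489$)
$\frac{m + z{\left(185,-47 \right)}}{-3895 + 6464} = \frac{3489 + 2 \cdot 185 \left(-100 + 185\right)}{-3895 + 6464} = \frac{3489 + 2 \cdot 185 \cdot 85}{2569} = \left(3489 + 31450\right) \frac{1}{2569} = 34939 \cdot \frac{1}{2569} = \frac{34939}{2569}$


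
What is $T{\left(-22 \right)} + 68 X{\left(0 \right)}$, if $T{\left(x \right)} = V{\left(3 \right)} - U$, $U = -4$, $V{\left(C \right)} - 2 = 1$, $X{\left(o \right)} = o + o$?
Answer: $7$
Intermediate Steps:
$X{\left(o \right)} = 2 o$
$V{\left(C \right)} = 3$ ($V{\left(C \right)} = 2 + 1 = 3$)
$T{\left(x \right)} = 7$ ($T{\left(x \right)} = 3 - -4 = 3 + 4 = 7$)
$T{\left(-22 \right)} + 68 X{\left(0 \right)} = 7 + 68 \cdot 2 \cdot 0 = 7 + 68 \cdot 0 = 7 + 0 = 7$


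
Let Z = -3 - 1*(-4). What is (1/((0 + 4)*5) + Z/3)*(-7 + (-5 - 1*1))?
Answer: -299/60 ≈ -4.9833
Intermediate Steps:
Z = 1 (Z = -3 + 4 = 1)
(1/((0 + 4)*5) + Z/3)*(-7 + (-5 - 1*1)) = (1/((0 + 4)*5) + 1/3)*(-7 + (-5 - 1*1)) = ((⅕)/4 + 1*(⅓))*(-7 + (-5 - 1)) = ((¼)*(⅕) + ⅓)*(-7 - 6) = (1/20 + ⅓)*(-13) = (23/60)*(-13) = -299/60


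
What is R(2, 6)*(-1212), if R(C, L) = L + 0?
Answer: -7272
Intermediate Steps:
R(C, L) = L
R(2, 6)*(-1212) = 6*(-1212) = -7272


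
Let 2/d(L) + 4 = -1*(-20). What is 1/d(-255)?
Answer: 8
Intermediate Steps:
d(L) = ⅛ (d(L) = 2/(-4 - 1*(-20)) = 2/(-4 + 20) = 2/16 = 2*(1/16) = ⅛)
1/d(-255) = 1/(⅛) = 8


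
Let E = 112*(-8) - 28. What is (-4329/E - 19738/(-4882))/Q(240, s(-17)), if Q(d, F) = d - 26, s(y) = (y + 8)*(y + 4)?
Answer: 6562015/160891192 ≈ 0.040785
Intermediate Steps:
E = -924 (E = -896 - 28 = -924)
s(y) = (4 + y)*(8 + y) (s(y) = (8 + y)*(4 + y) = (4 + y)*(8 + y))
Q(d, F) = -26 + d
(-4329/E - 19738/(-4882))/Q(240, s(-17)) = (-4329/(-924) - 19738/(-4882))/(-26 + 240) = (-4329*(-1/924) - 19738*(-1/4882))/214 = (1443/308 + 9869/2441)*(1/214) = (6562015/751828)*(1/214) = 6562015/160891192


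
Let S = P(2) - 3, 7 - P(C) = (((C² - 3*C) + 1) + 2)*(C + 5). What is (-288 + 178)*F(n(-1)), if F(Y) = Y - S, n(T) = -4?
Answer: 110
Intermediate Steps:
P(C) = 7 - (5 + C)*(3 + C² - 3*C) (P(C) = 7 - (((C² - 3*C) + 1) + 2)*(C + 5) = 7 - ((1 + C² - 3*C) + 2)*(5 + C) = 7 - (3 + C² - 3*C)*(5 + C) = 7 - (5 + C)*(3 + C² - 3*C))
S = -3 (S = (-8 - 1*2³ - 2*2² + 12*2) - 3 = (-8 - 1*8 - 2*4 + 24) - 3 = (-8 - 8 - 8 + 24) - 3 = 0 - 3 = -3)
F(Y) = 3 + Y (F(Y) = Y - 1*(-3) = Y + 3 = 3 + Y)
(-288 + 178)*F(n(-1)) = (-288 + 178)*(3 - 4) = -110*(-1) = 110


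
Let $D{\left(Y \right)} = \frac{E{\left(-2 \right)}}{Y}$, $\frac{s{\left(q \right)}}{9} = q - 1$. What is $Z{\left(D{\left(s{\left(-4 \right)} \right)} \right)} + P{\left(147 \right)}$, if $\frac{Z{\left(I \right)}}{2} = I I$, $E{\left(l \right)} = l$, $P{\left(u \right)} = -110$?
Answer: $- \frac{222742}{2025} \approx -110.0$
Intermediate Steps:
$s{\left(q \right)} = -9 + 9 q$ ($s{\left(q \right)} = 9 \left(q - 1\right) = 9 \left(-1 + q\right) = -9 + 9 q$)
$D{\left(Y \right)} = - \frac{2}{Y}$
$Z{\left(I \right)} = 2 I^{2}$ ($Z{\left(I \right)} = 2 I I = 2 I^{2}$)
$Z{\left(D{\left(s{\left(-4 \right)} \right)} \right)} + P{\left(147 \right)} = 2 \left(- \frac{2}{-9 + 9 \left(-4\right)}\right)^{2} - 110 = 2 \left(- \frac{2}{-9 - 36}\right)^{2} - 110 = 2 \left(- \frac{2}{-45}\right)^{2} - 110 = 2 \left(\left(-2\right) \left(- \frac{1}{45}\right)\right)^{2} - 110 = 2 \left(\frac{2}{45}\right)^{2} - 110 = 2 \cdot \frac{4}{2025} - 110 = \frac{8}{2025} - 110 = - \frac{222742}{2025}$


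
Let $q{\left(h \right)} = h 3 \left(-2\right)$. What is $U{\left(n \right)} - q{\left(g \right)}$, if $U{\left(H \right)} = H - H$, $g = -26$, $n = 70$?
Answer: $-156$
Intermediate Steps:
$q{\left(h \right)} = - 6 h$ ($q{\left(h \right)} = 3 h \left(-2\right) = - 6 h$)
$U{\left(H \right)} = 0$
$U{\left(n \right)} - q{\left(g \right)} = 0 - \left(-6\right) \left(-26\right) = 0 - 156 = -156$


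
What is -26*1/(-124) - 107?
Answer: -6621/62 ≈ -106.79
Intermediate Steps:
-26*1/(-124) - 107 = -26*(-1/124) - 107 = 13/62 - 107 = -6621/62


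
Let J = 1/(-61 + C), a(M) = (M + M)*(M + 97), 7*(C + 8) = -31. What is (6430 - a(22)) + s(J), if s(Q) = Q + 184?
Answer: 708285/514 ≈ 1378.0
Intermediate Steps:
C = -87/7 (C = -8 + (⅐)*(-31) = -8 - 31/7 = -87/7 ≈ -12.429)
a(M) = 2*M*(97 + M) (a(M) = (2*M)*(97 + M) = 2*M*(97 + M))
J = -7/514 (J = 1/(-61 - 87/7) = 1/(-514/7) = -7/514 ≈ -0.013619)
s(Q) = 184 + Q
(6430 - a(22)) + s(J) = (6430 - 2*22*(97 + 22)) + (184 - 7/514) = (6430 - 2*22*119) + 94569/514 = (6430 - 1*5236) + 94569/514 = (6430 - 5236) + 94569/514 = 1194 + 94569/514 = 708285/514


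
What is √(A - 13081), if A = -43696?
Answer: I*√56777 ≈ 238.28*I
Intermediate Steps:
√(A - 13081) = √(-43696 - 13081) = √(-56777) = I*√56777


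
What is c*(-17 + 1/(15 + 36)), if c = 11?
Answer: -9526/51 ≈ -186.78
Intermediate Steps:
c*(-17 + 1/(15 + 36)) = 11*(-17 + 1/(15 + 36)) = 11*(-17 + 1/51) = 11*(-866/51) = -9526/51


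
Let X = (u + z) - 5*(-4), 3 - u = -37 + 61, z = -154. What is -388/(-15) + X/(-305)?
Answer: 24133/915 ≈ 26.375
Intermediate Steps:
u = -21 (u = 3 - (-37 + 61) = 3 - 1*24 = 3 - 24 = -21)
X = -155 (X = (-21 - 154) - 5*(-4) = -175 + 20 = -155)
-388/(-15) + X/(-305) = -388/(-15) - 155/(-305) = -388*(-1/15) - 155*(-1/305) = 388/15 + 31/61 = 24133/915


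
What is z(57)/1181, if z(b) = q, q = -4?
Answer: -4/1181 ≈ -0.0033870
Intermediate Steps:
z(b) = -4
z(57)/1181 = -4/1181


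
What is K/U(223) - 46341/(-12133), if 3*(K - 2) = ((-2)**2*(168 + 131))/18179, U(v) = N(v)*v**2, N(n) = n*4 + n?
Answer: 28026653154593521/7337937883906707 ≈ 3.8194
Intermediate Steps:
N(n) = 5*n (N(n) = 4*n + n = 5*n)
U(v) = 5*v**3 (U(v) = (5*v)*v**2 = 5*v**3)
K = 110270/54537 (K = 2 + (((-2)**2*(168 + 131))/18179)/3 = 2 + ((4*299)*(1/18179))/3 = 2 + (1196*(1/18179))/3 = 2 + (1/3)*(1196/18179) = 2 + 1196/54537 = 110270/54537 ≈ 2.0219)
K/U(223) - 46341/(-12133) = 110270/(54537*((5*223**3))) - 46341/(-12133) = 110270/(54537*((5*11089567))) - 46341*(-1/12133) = (110270/54537)/55447835 + 46341/12133 = (110270/54537)*(1/55447835) + 46341/12133 = 22054/604791715479 + 46341/12133 = 28026653154593521/7337937883906707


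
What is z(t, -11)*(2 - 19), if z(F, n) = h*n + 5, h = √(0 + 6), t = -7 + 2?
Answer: -85 + 187*√6 ≈ 373.05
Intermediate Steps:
t = -5
h = √6 ≈ 2.4495
z(F, n) = 5 + n*√6 (z(F, n) = √6*n + 5 = n*√6 + 5 = 5 + n*√6)
z(t, -11)*(2 - 19) = (5 - 11*√6)*(2 - 19) = (5 - 11*√6)*(-17) = -85 + 187*√6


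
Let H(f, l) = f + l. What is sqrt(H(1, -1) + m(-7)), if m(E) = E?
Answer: I*sqrt(7) ≈ 2.6458*I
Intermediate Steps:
sqrt(H(1, -1) + m(-7)) = sqrt((1 - 1) - 7) = sqrt(0 - 7) = sqrt(-7) = I*sqrt(7)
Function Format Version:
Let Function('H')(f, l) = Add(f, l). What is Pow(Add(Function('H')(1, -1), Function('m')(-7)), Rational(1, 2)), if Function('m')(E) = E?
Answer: Mul(I, Pow(7, Rational(1, 2))) ≈ Mul(2.6458, I)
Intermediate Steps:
Pow(Add(Function('H')(1, -1), Function('m')(-7)), Rational(1, 2)) = Pow(Add(Add(1, -1), -7), Rational(1, 2)) = Pow(Add(0, -7), Rational(1, 2)) = Pow(-7, Rational(1, 2)) = Mul(I, Pow(7, Rational(1, 2)))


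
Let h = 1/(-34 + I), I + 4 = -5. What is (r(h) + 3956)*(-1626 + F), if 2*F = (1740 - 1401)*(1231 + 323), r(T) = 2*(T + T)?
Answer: 44529314808/43 ≈ 1.0356e+9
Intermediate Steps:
I = -9 (I = -4 - 5 = -9)
h = -1/43 (h = 1/(-34 - 9) = 1/(-43) = -1/43 ≈ -0.023256)
r(T) = 4*T (r(T) = 2*(2*T) = 4*T)
F = 263403 (F = ((1740 - 1401)*(1231 + 323))/2 = (339*1554)/2 = (½)*526806 = 263403)
(r(h) + 3956)*(-1626 + F) = (4*(-1/43) + 3956)*(-1626 + 263403) = (-4/43 + 3956)*261777 = (170104/43)*261777 = 44529314808/43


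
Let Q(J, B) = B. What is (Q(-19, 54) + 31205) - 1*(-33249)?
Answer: 64508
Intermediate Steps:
(Q(-19, 54) + 31205) - 1*(-33249) = (54 + 31205) - 1*(-33249) = 31259 + 33249 = 64508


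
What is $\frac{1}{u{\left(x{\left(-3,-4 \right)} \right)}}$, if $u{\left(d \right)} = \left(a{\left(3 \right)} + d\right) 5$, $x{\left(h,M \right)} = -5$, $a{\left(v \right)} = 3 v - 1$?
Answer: $\frac{1}{15} \approx 0.066667$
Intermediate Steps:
$a{\left(v \right)} = -1 + 3 v$
$u{\left(d \right)} = 40 + 5 d$ ($u{\left(d \right)} = \left(\left(-1 + 3 \cdot 3\right) + d\right) 5 = \left(\left(-1 + 9\right) + d\right) 5 = \left(8 + d\right) 5 = 40 + 5 d$)
$\frac{1}{u{\left(x{\left(-3,-4 \right)} \right)}} = \frac{1}{40 + 5 \left(-5\right)} = \frac{1}{40 - 25} = \frac{1}{15}$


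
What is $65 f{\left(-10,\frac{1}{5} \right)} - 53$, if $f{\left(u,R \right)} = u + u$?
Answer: $-1353$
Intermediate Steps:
$f{\left(u,R \right)} = 2 u$
$65 f{\left(-10,\frac{1}{5} \right)} - 53 = 65 \cdot 2 \left(-10\right) - 53 = 65 \left(-20\right) - 53 = -1300 - 53 = -1353$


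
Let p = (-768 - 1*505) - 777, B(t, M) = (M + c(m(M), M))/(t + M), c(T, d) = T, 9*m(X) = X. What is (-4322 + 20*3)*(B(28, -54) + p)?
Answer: 113454440/13 ≈ 8.7273e+6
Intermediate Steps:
m(X) = X/9
B(t, M) = 10*M/(9*(M + t)) (B(t, M) = (M + M/9)/(t + M) = (10*M/9)/(M + t) = 10*M/(9*(M + t)))
p = -2050 (p = (-768 - 505) - 777 = -1273 - 777 = -2050)
(-4322 + 20*3)*(B(28, -54) + p) = (-4322 + 20*3)*((10/9)*(-54)/(-54 + 28) - 2050) = (-4322 + 60)*((10/9)*(-54)/(-26) - 2050) = -4262*((10/9)*(-54)*(-1/26) - 2050) = -4262*(30/13 - 2050) = -4262*(-26620/13) = 113454440/13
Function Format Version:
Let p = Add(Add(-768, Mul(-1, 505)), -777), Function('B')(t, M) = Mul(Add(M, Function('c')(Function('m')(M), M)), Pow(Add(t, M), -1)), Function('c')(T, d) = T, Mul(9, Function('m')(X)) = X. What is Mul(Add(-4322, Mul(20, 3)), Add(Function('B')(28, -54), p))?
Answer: Rational(113454440, 13) ≈ 8.7273e+6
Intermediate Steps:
Function('m')(X) = Mul(Rational(1, 9), X)
Function('B')(t, M) = Mul(Rational(10, 9), M, Pow(Add(M, t), -1)) (Function('B')(t, M) = Mul(Add(M, Mul(Rational(1, 9), M)), Pow(Add(t, M), -1)) = Mul(Mul(Rational(10, 9), M), Pow(Add(M, t), -1)) = Mul(Rational(10, 9), M, Pow(Add(M, t), -1)))
p = -2050 (p = Add(Add(-768, -505), -777) = Add(-1273, -777) = -2050)
Mul(Add(-4322, Mul(20, 3)), Add(Function('B')(28, -54), p)) = Mul(Add(-4322, Mul(20, 3)), Add(Mul(Rational(10, 9), -54, Pow(Add(-54, 28), -1)), -2050)) = Mul(Add(-4322, 60), Add(Mul(Rational(10, 9), -54, Pow(-26, -1)), -2050)) = Mul(-4262, Add(Mul(Rational(10, 9), -54, Rational(-1, 26)), -2050)) = Mul(-4262, Add(Rational(30, 13), -2050)) = Mul(-4262, Rational(-26620, 13)) = Rational(113454440, 13)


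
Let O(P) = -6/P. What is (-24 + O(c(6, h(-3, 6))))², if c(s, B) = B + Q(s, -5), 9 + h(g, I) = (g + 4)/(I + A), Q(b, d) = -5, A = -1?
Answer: 293764/529 ≈ 555.32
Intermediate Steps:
h(g, I) = -9 + (4 + g)/(-1 + I) (h(g, I) = -9 + (g + 4)/(I - 1) = -9 + (4 + g)/(-1 + I))
c(s, B) = -5 + B (c(s, B) = B - 5 = -5 + B)
(-24 + O(c(6, h(-3, 6))))² = (-24 - 6/(-5 + (13 - 3 - 9*6)/(-1 + 6)))² = (-24 - 6/(-5 + (13 - 3 - 54)/5))² = (-24 - 6/(-5 + (⅕)*(-44)))² = (-24 - 6/(-5 - 44/5))² = (-24 - 6/(-69/5))² = (-24 - 6*(-5/69))² = (-24 + 10/23)² = (-542/23)² = 293764/529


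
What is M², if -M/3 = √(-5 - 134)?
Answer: -1251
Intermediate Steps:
M = -3*I*√139 (M = -3*√(-5 - 134) = -3*I*√139 ≈ -35.37*I)
M² = (-3*I*√139)² = -1251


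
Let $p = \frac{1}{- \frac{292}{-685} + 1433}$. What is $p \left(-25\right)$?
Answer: $- \frac{17125}{981897} \approx -0.017441$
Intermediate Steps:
$p = \frac{685}{981897}$ ($p = \frac{1}{\left(-292\right) \left(- \frac{1}{685}\right) + 1433} = \frac{1}{\frac{292}{685} + 1433} = \frac{1}{\frac{981897}{685}} = \frac{685}{981897} \approx 0.00069763$)
$p \left(-25\right) = \frac{685}{981897} \left(-25\right) = - \frac{17125}{981897}$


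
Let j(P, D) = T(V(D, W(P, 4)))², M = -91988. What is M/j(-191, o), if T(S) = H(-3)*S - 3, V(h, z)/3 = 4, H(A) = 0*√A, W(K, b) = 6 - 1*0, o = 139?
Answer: -91988/9 ≈ -10221.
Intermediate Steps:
W(K, b) = 6 (W(K, b) = 6 + 0 = 6)
H(A) = 0
V(h, z) = 12 (V(h, z) = 3*4 = 12)
T(S) = -3 (T(S) = 0*S - 3 = 0 - 3 = -3)
j(P, D) = 9 (j(P, D) = (-3)² = 9)
M/j(-191, o) = -91988/9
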